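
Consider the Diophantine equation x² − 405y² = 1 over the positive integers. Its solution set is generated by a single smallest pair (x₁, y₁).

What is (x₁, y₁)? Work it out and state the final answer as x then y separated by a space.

161 8

[20; 8,40] for √405; ℓ=2 ⇒ convergent index 1
k=0  a_k=20  p_k/q_k = 20/1
k=1  a_k=8  p_k/q_k = 161/8
fundamental: x₁=161, y₁=8  (since 25921 − 405·64 = 1)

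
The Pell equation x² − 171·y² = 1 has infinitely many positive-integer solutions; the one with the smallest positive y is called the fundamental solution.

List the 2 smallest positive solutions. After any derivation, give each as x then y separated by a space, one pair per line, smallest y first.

170 13
57799 4420

[13; 13,26] for √171; ℓ=2 ⇒ convergent index 1
step 0: (13, 1)  from 13·(1,0) + (0,1)
step 1: (170, 13)  from 13·(13,1) + (1,0)
fundamental: x₁=170, y₁=13  (since 28900 − 171·169 = 1)
k=2:  x_2 = 170·170+171·13·13 = 57799,  y_2 = 170·13+13·170 = 4420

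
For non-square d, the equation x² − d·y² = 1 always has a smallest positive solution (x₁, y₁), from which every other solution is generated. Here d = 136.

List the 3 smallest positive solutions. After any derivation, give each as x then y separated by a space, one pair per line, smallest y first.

[11; 1,1,1,22] for √136; ℓ=4 ⇒ convergent index 3
step 0: (11, 1)  from 11·(1,0) + (0,1)
step 1: (12, 1)  from 1·(11,1) + (1,0)
step 2: (23, 2)  from 1·(12,1) + (11,1)
step 3: (35, 3)  from 1·(23,2) + (12,1)
→ (35, 3).  Check: 35²=1225, 136·3²=1224, difference 1.
n=2: (35,3)∘(35,3) = (35·35+136·3·3, 35·3+3·35) = (2449,210)
n=3: (2449,210)∘(35,3) = (35·2449+136·3·210, 35·210+3·2449) = (171395,14697)

35 3
2449 210
171395 14697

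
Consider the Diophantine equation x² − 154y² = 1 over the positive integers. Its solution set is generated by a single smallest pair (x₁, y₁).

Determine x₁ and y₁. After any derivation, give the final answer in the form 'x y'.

d=154: √d = [12; 2,2,3,1,2,1,3,2,2,24] (ℓ=10, even), read p_9/q_9
k=0  a_k=12  p_k/q_k = 12/1
…
k=4  a_k=1  p_k/q_k = 273/22
k=5  a_k=2  p_k/q_k = 757/61
k=6  a_k=1  p_k/q_k = 1030/83
…
k=8  a_k=2  p_k/q_k = 8724/703
k=9  a_k=2  p_k/q_k = 21295/1716
fundamental: x₁=21295, y₁=1716  (since 453477025 − 154·2944656 = 1)

21295 1716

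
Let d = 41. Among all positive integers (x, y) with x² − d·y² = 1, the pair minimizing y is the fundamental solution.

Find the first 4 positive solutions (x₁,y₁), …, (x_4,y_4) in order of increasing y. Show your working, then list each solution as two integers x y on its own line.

√41 → a₀=6, period (2,2,12); ℓ=3 odd so k=5
a_0=6:  p_0=6·1+0=6,  q_0=6·0+1=1
…
a_4=2:  p_4=2·397+32=826,  q_4=2·62+5=129
a_5=2:  p_5=2·826+397=2049,  q_5=2·129+62=320
(x₁, y₁) = (2049, 320);  2049² − 41·320² = 1 ✓
k=2:  x_2 = 2049·2049+41·320·320 = 8396801,  y_2 = 2049·320+320·2049 = 1311360
k=3:  x_3 = 2049·8396801+41·320·1311360 = 34410088449,  y_3 = 2049·1311360+320·8396801 = 5373952960
k=4:  x_4 = 2049·34410088449+41·320·5373952960 = 141012534067201,  y_4 = 2049·5373952960+320·34410088449 = 22022457918720

2049 320
8396801 1311360
34410088449 5373952960
141012534067201 22022457918720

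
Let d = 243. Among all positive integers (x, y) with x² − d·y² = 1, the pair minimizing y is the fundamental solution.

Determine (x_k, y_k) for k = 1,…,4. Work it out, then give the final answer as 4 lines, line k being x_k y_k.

√243 → a₀=15, period (1,1,2,3,15,3,2,1,1,30); ℓ=10 even so k=9
k=0  a_k=15  p_k/q_k = 15/1
…
k=6  a_k=3  p_k/q_k = 12424/797
…
k=8  a_k=1  p_k/q_k = 41325/2651
k=9  a_k=1  p_k/q_k = 70226/4505
(x₁, y₁) = (70226, 4505);  70226² − 243·4505² = 1 ✓
(x_2, y_2) = (70226·70226 + 243·4505·4505, 70226·4505 + 4505·70226) = (9863382151, 632736260)
(x_3, y_3) = (70226·9863382151 + 243·4505·632736260, 70226·632736260 + 4505·9863382151) = (1385331749802026, 88869073185015)
(x_4, y_4) = (70226·1385331749802026 + 243·4505·88869073185015, 70226·88869073185015 + 4505·1385331749802026) = (194572614913330773601, 12481839066348990520)

70226 4505
9863382151 632736260
1385331749802026 88869073185015
194572614913330773601 12481839066348990520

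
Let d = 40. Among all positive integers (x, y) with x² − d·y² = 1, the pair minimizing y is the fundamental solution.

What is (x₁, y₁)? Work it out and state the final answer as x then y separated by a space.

19 3

√40 → a₀=6, period (3,12); ℓ=2 even so k=1
a_0=6:  p_0=6·1+0=6,  q_0=6·0+1=1
a_1=3:  p_1=3·6+1=19,  q_1=3·1+0=3
fundamental: x₁=19, y₁=3  (since 361 − 40·9 = 1)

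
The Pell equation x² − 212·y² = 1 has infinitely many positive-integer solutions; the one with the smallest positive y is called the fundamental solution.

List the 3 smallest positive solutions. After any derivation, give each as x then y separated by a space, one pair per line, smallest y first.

√212 = [14; 1,1,3,1,1,…,1,1,28, …], period ℓ=14 (even) → k=13
a_0=14:  p_0=14·1+0=14,  q_0=14·0+1=1
…
a_12=1:  p_12=1·29135+7979=37114,  q_12=1·2001+548=2549
a_13=1:  p_13=1·37114+29135=66249,  q_13=1·2549+2001=4550
→ (66249, 4550).  Check: 66249²=4388930001, 212·4550²=4388930000, difference 1.
n=2: (66249,4550)∘(66249,4550) = (66249·66249+212·4550·4550, 66249·4550+4550·66249) = (8777860001,602865900)
n=3: (8777860001,602865900)∘(66249,4550) = (66249·8777860001+212·4550·602865900, 66249·602865900+4550·8777860001) = (1163048894346249,79878526013650)

66249 4550
8777860001 602865900
1163048894346249 79878526013650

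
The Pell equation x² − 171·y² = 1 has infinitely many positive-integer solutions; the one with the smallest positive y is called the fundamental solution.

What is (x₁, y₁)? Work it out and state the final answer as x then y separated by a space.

170 13

d=171: √d = [13; 13,26] (ℓ=2, even), read p_1/q_1
i=0: a=13 ⇒ p=13, q=1
i=1: a=13 ⇒ p=170, q=13
(x₁, y₁) = (170, 13);  170² − 171·13² = 1 ✓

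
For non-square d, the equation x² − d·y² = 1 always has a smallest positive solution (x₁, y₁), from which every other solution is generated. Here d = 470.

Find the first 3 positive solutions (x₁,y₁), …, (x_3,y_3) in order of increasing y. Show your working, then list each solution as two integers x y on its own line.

1691 78
5718961 263796
19341524411 892157994

[21; 1,2,8,2,1,42] for √470; ℓ=6 ⇒ convergent index 5
a_0=21:  p_0=21·1+0=21,  q_0=21·0+1=1
a_1=1:  p_1=1·21+1=22,  q_1=1·1+0=1
a_2=2:  p_2=2·22+21=65,  q_2=2·1+1=3
…
a_4=2:  p_4=2·542+65=1149,  q_4=2·25+3=53
a_5=1:  p_5=1·1149+542=1691,  q_5=1·53+25=78
(x₁, y₁) = (1691, 78);  1691² − 470·78² = 1 ✓
(1691+78√470)^2 = 5718961 + 263796√470
(1691+78√470)^3 = 19341524411 + 892157994√470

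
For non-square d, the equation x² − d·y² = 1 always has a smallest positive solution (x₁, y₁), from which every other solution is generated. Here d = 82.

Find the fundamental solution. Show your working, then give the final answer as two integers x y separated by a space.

d=82: √d = [9; 18] (ℓ=1, odd), read p_1/q_1
a_0=9:  p_0=9·1+0=9,  q_0=9·0+1=1
a_1=18:  p_1=18·9+1=163,  q_1=18·1+0=18
(x₁, y₁) = (163, 18);  163² − 82·18² = 1 ✓

163 18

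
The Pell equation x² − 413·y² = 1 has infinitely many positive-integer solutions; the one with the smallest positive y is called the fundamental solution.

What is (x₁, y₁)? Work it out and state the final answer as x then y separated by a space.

√413 → a₀=20, period (3,9,1,4,1,9,3,40); ℓ=8 even so k=7
step 0: (20, 1)  from 20·(1,0) + (0,1)
…
step 3: (630, 31)  from 1·(569,28) + (61,3)
step 4: (3089, 152)  from 4·(630,31) + (569,28)
…
step 6: (36560, 1799)  from 9·(3719,183) + (3089,152)
step 7: (113399, 5580)  from 3·(36560,1799) + (3719,183)
fundamental: x₁=113399, y₁=5580  (since 12859333201 − 413·31136400 = 1)

113399 5580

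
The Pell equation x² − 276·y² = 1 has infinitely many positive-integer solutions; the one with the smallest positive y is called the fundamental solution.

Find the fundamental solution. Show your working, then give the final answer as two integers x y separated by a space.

[16; 1,1,1,1,2,2,2,1,1,1,1,32] for √276; ℓ=12 ⇒ convergent index 11
k=0  a_k=16  p_k/q_k = 16/1
k=1  a_k=1  p_k/q_k = 17/1
k=2  a_k=1  p_k/q_k = 33/2
k=3  a_k=1  p_k/q_k = 50/3
k=4  a_k=1  p_k/q_k = 83/5
k=5  a_k=2  p_k/q_k = 216/13
k=6  a_k=2  p_k/q_k = 515/31
k=7  a_k=2  p_k/q_k = 1246/75
…
k=9  a_k=1  p_k/q_k = 3007/181
k=10  a_k=1  p_k/q_k = 4768/287
k=11  a_k=1  p_k/q_k = 7775/468
→ (7775, 468).  Check: 7775²=60450625, 276·468²=60450624, difference 1.

7775 468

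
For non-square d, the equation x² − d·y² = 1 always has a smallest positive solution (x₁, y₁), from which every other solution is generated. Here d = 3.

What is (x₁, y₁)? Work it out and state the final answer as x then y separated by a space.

2 1

[1; 1,2] for √3; ℓ=2 ⇒ convergent index 1
a_0=1:  p_0=1·1+0=1,  q_0=1·0+1=1
a_1=1:  p_1=1·1+1=2,  q_1=1·1+0=1
→ (2, 1).  Check: 2²=4, 3·1²=3, difference 1.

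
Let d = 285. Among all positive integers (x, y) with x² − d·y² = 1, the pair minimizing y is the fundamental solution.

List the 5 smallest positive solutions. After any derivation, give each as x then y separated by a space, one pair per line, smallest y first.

√285 → a₀=16, period (1,7,2,7,1,32); ℓ=6 even so k=5
i=0: a=16 ⇒ p=16, q=1
i=1: a=1 ⇒ p=17, q=1
…
i=4: a=7 ⇒ p=2144, q=127
i=5: a=1 ⇒ p=2431, q=144
→ (2431, 144).  Check: 2431²=5909761, 285·144²=5909760, difference 1.
(x_2, y_2) = (2431·2431 + 285·144·144, 2431·144 + 144·2431) = (11819521, 700128)
(x_3, y_3) = (2431·11819521 + 285·144·700128, 2431·700128 + 144·11819521) = (57466508671, 3404022192)
(x_4, y_4) = (2431·57466508671 + 285·144·3404022192, 2431·3404022192 + 144·57466508671) = (279402153338881, 16550355197376)
(x_5, y_5) = (2431·279402153338881 + 285·144·16550355197376, 2431·16550355197376 + 144·279402153338881) = (1358453212067130751, 80467823565619920)

2431 144
11819521 700128
57466508671 3404022192
279402153338881 16550355197376
1358453212067130751 80467823565619920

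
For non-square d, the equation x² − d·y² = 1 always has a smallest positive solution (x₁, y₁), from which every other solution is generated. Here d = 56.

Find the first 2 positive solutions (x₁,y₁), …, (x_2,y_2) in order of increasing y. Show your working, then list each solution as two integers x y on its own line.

d=56: √d = [7; 2,14] (ℓ=2, even), read p_1/q_1
a_0=7:  p_0=7·1+0=7,  q_0=7·0+1=1
a_1=2:  p_1=2·7+1=15,  q_1=2·1+0=2
(x₁, y₁) = (15, 2);  15² − 56·2² = 1 ✓
k=2:  x_2 = 15·15+56·2·2 = 449,  y_2 = 15·2+2·15 = 60

15 2
449 60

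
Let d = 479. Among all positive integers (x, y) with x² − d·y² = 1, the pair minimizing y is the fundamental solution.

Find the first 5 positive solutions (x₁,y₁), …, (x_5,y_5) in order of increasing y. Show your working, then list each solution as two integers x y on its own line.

√479 = [21; 1,7,1,3,2,21,2,3,1,7,1,42, …], period ℓ=12 (even) → k=11
k=0  a_k=21  p_k/q_k = 21/1
k=1  a_k=1  p_k/q_k = 22/1
…
k=3  a_k=1  p_k/q_k = 197/9
k=4  a_k=3  p_k/q_k = 766/35
k=5  a_k=2  p_k/q_k = 1729/79
k=6  a_k=21  p_k/q_k = 37075/1694
k=7  a_k=2  p_k/q_k = 75879/3467
…
k=9  a_k=1  p_k/q_k = 340591/15562
k=10  a_k=7  p_k/q_k = 2648849/121029
k=11  a_k=1  p_k/q_k = 2989440/136591
fundamental: x₁=2989440, y₁=136591  (since 8936751513600 − 479·18657101281 = 1)
k=2:  x_2 = 2989440·2989440+479·136591·136591 = 17873503027199,  y_2 = 2989440·136591+136591·2989440 = 816661198080
k=3:  x_3 = 2989440·17873503027199+479·136591·816661198080 = 106863529779256567680,  y_3 = 2989440·816661198080+136591·17873503027199 = 4882719303976413809
k=4:  x_4 = 2989440·106863529779256567680+479·136591·4882719303976413809 = 638924220926583633867571201,  y_4 = 2989440·4882719303976413809+136591·106863529779256567680 = 29193192792157684333155840
k=5:  x_5 = 2989440·638924220926583633867571201+479·136591·29193192792157684333155840 = 3820051246013425493328364845667200,  y_5 = 2989440·29193192792157684333155840+136591·638924220926583633867571201 = 174542596521170852986514812245391

2989440 136591
17873503027199 816661198080
106863529779256567680 4882719303976413809
638924220926583633867571201 29193192792157684333155840
3820051246013425493328364845667200 174542596521170852986514812245391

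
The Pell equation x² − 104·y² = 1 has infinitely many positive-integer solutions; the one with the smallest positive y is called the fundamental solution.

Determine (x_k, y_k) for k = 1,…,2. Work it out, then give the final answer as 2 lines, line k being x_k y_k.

51 5
5201 510

d=104: √d = [10; 5,20] (ℓ=2, even), read p_1/q_1
i=0: a=10 ⇒ p=10, q=1
i=1: a=5 ⇒ p=51, q=5
(x₁, y₁) = (51, 5);  51² − 104·5² = 1 ✓
(51+5√104)^2 = 5201 + 510√104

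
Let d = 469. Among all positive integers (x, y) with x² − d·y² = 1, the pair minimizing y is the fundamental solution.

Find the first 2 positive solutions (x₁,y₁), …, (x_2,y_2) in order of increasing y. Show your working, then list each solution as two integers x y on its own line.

137215 6336
37655912449 1738788480

d=469: √d = [21; 1,1,1,10,6,10,1,1,1,42] (ℓ=10, even), read p_9/q_9
step 0: (21, 1)  from 21·(1,0) + (0,1)
step 1: (22, 1)  from 1·(21,1) + (1,0)
step 2: (43, 2)  from 1·(22,1) + (21,1)
step 3: (65, 3)  from 1·(43,2) + (22,1)
step 4: (693, 32)  from 10·(65,3) + (43,2)
step 5: (4223, 195)  from 6·(693,32) + (65,3)
step 6: (42923, 1982)  from 10·(4223,195) + (693,32)
step 7: (47146, 2177)  from 1·(42923,1982) + (4223,195)
step 8: (90069, 4159)  from 1·(47146,2177) + (42923,1982)
step 9: (137215, 6336)  from 1·(90069,4159) + (47146,2177)
→ (137215, 6336).  Check: 137215²=18827956225, 469·6336²=18827956224, difference 1.
n=2: (137215,6336)∘(137215,6336) = (137215·137215+469·6336·6336, 137215·6336+6336·137215) = (37655912449,1738788480)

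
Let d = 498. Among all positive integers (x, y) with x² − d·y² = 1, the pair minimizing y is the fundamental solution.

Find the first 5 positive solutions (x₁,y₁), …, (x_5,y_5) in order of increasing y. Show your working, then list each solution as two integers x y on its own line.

179777 8056
64639539457 2896567024
23241404969742401 1041472259739240
8356540122426119709697 374465516875386131936
3004627427155559641130652737 134640574453571113022377304

√498 → a₀=22, period (3,6,22,6,3,44); ℓ=6 even so k=5
step 0: (22, 1)  from 22·(1,0) + (0,1)
…
step 3: (9395, 421)  from 22·(424,19) + (67,3)
step 4: (56794, 2545)  from 6·(9395,421) + (424,19)
step 5: (179777, 8056)  from 3·(56794,2545) + (9395,421)
(x₁, y₁) = (179777, 8056);  179777² − 498·8056² = 1 ✓
(179777+8056√498)^2 = 64639539457 + 2896567024√498
(179777+8056√498)^3 = 23241404969742401 + 1041472259739240√498
(179777+8056√498)^4 = 8356540122426119709697 + 374465516875386131936√498
(179777+8056√498)^5 = 3004627427155559641130652737 + 134640574453571113022377304√498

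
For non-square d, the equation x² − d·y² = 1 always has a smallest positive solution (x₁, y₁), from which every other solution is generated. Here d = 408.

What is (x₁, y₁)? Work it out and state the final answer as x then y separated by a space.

d=408: √d = [20; 5,40] (ℓ=2, even), read p_1/q_1
k=0  a_k=20  p_k/q_k = 20/1
k=1  a_k=5  p_k/q_k = 101/5
fundamental: x₁=101, y₁=5  (since 10201 − 408·25 = 1)

101 5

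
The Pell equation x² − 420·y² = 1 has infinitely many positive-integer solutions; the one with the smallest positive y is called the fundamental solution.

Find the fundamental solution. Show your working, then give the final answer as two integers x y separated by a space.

√420 = [20; 2,40, …], period ℓ=2 (even) → k=1
i=0: a=20 ⇒ p=20, q=1
i=1: a=2 ⇒ p=41, q=2
→ (41, 2).  Check: 41²=1681, 420·2²=1680, difference 1.

41 2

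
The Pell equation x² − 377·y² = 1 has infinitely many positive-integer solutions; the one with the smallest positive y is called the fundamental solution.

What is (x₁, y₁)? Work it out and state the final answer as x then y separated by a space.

233 12

d=377: √d = [19; 2,2,2,38] (ℓ=4, even), read p_3/q_3
i=0: a=19 ⇒ p=19, q=1
…
i=2: a=2 ⇒ p=97, q=5
i=3: a=2 ⇒ p=233, q=12
→ (233, 12).  Check: 233²=54289, 377·12²=54288, difference 1.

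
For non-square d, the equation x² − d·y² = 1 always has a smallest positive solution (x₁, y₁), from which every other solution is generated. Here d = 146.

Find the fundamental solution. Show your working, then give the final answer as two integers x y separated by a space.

145 12

√146 = [12; 12,24, …], period ℓ=2 (even) → k=1
k=0  a_k=12  p_k/q_k = 12/1
k=1  a_k=12  p_k/q_k = 145/12
→ (145, 12).  Check: 145²=21025, 146·12²=21024, difference 1.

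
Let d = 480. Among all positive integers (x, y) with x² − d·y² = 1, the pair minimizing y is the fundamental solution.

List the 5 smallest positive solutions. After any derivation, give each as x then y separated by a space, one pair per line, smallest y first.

241 11
116161 5302
55989361 2555553
26986755841 1231771244
13007560326001 593711184055

[21; 1,9,1,42] for √480; ℓ=4 ⇒ convergent index 3
k=0  a_k=21  p_k/q_k = 21/1
…
k=2  a_k=9  p_k/q_k = 219/10
k=3  a_k=1  p_k/q_k = 241/11
→ (241, 11).  Check: 241²=58081, 480·11²=58080, difference 1.
(241+11√480)^2 = 116161 + 5302√480
(241+11√480)^3 = 55989361 + 2555553√480
(241+11√480)^4 = 26986755841 + 1231771244√480
(241+11√480)^5 = 13007560326001 + 593711184055√480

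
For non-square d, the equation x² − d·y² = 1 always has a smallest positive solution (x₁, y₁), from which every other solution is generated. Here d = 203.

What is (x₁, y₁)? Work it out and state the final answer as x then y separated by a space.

57 4

√203 = [14; 4,28, …], period ℓ=2 (even) → k=1
k=0  a_k=14  p_k/q_k = 14/1
k=1  a_k=4  p_k/q_k = 57/4
(x₁, y₁) = (57, 4);  57² − 203·4² = 1 ✓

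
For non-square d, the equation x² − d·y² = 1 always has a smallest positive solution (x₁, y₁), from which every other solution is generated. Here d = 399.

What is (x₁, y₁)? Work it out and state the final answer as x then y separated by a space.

20 1

√399 → a₀=19, period (1,38); ℓ=2 even so k=1
i=0: a=19 ⇒ p=19, q=1
i=1: a=1 ⇒ p=20, q=1
(x₁, y₁) = (20, 1);  20² − 399·1² = 1 ✓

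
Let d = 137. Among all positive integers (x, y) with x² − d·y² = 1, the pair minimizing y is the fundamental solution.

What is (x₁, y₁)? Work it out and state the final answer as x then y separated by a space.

6083073 519712

d=137: √d = [11; 1,2,2,1,1,2,2,1,22] (ℓ=9, odd), read p_17/q_17
k=0  a_k=11  p_k/q_k = 11/1
…
k=2  a_k=2  p_k/q_k = 35/3
…
k=5  a_k=1  p_k/q_k = 199/17
…
k=9  a_k=22  p_k/q_k = 39597/3383
…
k=16  a_k=2  p_k/q_k = 4286741/366241
k=17  a_k=1  p_k/q_k = 6083073/519712
fundamental: x₁=6083073, y₁=519712  (since 37003777123329 − 137·270100562944 = 1)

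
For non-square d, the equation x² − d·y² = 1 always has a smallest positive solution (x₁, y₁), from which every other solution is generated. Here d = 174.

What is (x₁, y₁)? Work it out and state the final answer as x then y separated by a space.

1451 110

√174 = [13; 5,4,5,26, …], period ℓ=4 (even) → k=3
a_0=13:  p_0=13·1+0=13,  q_0=13·0+1=1
…
a_2=4:  p_2=4·66+13=277,  q_2=4·5+1=21
a_3=5:  p_3=5·277+66=1451,  q_3=5·21+5=110
(x₁, y₁) = (1451, 110);  1451² − 174·110² = 1 ✓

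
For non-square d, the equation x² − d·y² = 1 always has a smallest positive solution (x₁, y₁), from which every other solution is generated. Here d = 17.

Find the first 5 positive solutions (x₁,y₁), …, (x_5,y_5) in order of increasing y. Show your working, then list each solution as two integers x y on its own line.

33 8
2177 528
143649 34840
9478657 2298912
625447713 151693352

d=17: √d = [4; 8] (ℓ=1, odd), read p_1/q_1
step 0: (4, 1)  from 4·(1,0) + (0,1)
step 1: (33, 8)  from 8·(4,1) + (1,0)
fundamental: x₁=33, y₁=8  (since 1089 − 17·64 = 1)
k=2:  x_2 = 33·33+17·8·8 = 2177,  y_2 = 33·8+8·33 = 528
k=3:  x_3 = 33·2177+17·8·528 = 143649,  y_3 = 33·528+8·2177 = 34840
k=4:  x_4 = 33·143649+17·8·34840 = 9478657,  y_4 = 33·34840+8·143649 = 2298912
k=5:  x_5 = 33·9478657+17·8·2298912 = 625447713,  y_5 = 33·2298912+8·9478657 = 151693352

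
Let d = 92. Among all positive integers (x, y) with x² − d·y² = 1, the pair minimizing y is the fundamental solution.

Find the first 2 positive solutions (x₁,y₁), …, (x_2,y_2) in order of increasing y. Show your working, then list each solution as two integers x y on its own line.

1151 120
2649601 276240

√92 = [9; 1,1,2,4,2,1,1,18, …], period ℓ=8 (even) → k=7
i=0: a=9 ⇒ p=9, q=1
i=1: a=1 ⇒ p=10, q=1
i=2: a=1 ⇒ p=19, q=2
…
i=5: a=2 ⇒ p=470, q=49
i=6: a=1 ⇒ p=681, q=71
i=7: a=1 ⇒ p=1151, q=120
(x₁, y₁) = (1151, 120);  1151² − 92·120² = 1 ✓
(x_2, y_2) = (1151·1151 + 92·120·120, 1151·120 + 120·1151) = (2649601, 276240)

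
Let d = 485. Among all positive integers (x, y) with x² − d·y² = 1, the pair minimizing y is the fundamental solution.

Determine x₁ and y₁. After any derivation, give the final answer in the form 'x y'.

d=485: √d = [22; 44] (ℓ=1, odd), read p_1/q_1
k=0  a_k=22  p_k/q_k = 22/1
k=1  a_k=44  p_k/q_k = 969/44
(x₁, y₁) = (969, 44);  969² − 485·44² = 1 ✓

969 44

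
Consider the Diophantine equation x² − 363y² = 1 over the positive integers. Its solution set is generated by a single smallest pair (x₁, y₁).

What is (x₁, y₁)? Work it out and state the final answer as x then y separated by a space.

[19; 19,38] for √363; ℓ=2 ⇒ convergent index 1
i=0: a=19 ⇒ p=19, q=1
i=1: a=19 ⇒ p=362, q=19
→ (362, 19).  Check: 362²=131044, 363·19²=131043, difference 1.

362 19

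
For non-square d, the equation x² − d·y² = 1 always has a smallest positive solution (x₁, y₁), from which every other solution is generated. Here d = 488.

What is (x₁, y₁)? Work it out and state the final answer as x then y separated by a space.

243 11

d=488: √d = [22; 11,44] (ℓ=2, even), read p_1/q_1
i=0: a=22 ⇒ p=22, q=1
i=1: a=11 ⇒ p=243, q=11
(x₁, y₁) = (243, 11);  243² − 488·11² = 1 ✓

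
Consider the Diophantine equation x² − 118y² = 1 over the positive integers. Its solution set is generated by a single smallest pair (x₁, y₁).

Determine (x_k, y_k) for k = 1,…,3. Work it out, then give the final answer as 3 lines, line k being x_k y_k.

√118 = [10; 1,6,3,2,10,2,3,6,1,20, …], period ℓ=10 (even) → k=9
step 0: (10, 1)  from 10·(1,0) + (0,1)
…
step 2: (76, 7)  from 6·(11,1) + (10,1)
…
step 4: (554, 51)  from 2·(239,22) + (76,7)
step 5: (5779, 532)  from 10·(554,51) + (239,22)
step 6: (12112, 1115)  from 2·(5779,532) + (554,51)
step 7: (42115, 3877)  from 3·(12112,1115) + (5779,532)
step 8: (264802, 24377)  from 6·(42115,3877) + (12112,1115)
step 9: (306917, 28254)  from 1·(264802,24377) + (42115,3877)
fundamental: x₁=306917, y₁=28254  (since 94198044889 − 118·798288516 = 1)
k=2:  x_2 = 306917·306917+118·28254·28254 = 188396089777,  y_2 = 306917·28254+28254·306917 = 17343265836
k=3:  x_3 = 306917·188396089777+118·28254·17343265836 = 115643925371868101,  y_3 = 306917·17343265836+28254·188396089777 = 10645886241146970

306917 28254
188396089777 17343265836
115643925371868101 10645886241146970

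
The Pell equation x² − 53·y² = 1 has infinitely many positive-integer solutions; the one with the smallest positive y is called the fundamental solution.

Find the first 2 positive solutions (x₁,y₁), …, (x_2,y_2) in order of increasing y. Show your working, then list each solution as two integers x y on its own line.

66249 9100
8777860001 1205731800

√53 = [7; 3,1,1,3,14, …], period ℓ=5 (odd) → k=9
step 0: (7, 1)  from 7·(1,0) + (0,1)
…
step 2: (29, 4)  from 1·(22,3) + (7,1)
step 3: (51, 7)  from 1·(29,4) + (22,3)
step 4: (182, 25)  from 3·(51,7) + (29,4)
step 5: (2599, 357)  from 14·(182,25) + (51,7)
step 6: (7979, 1096)  from 3·(2599,357) + (182,25)
step 7: (10578, 1453)  from 1·(7979,1096) + (2599,357)
step 8: (18557, 2549)  from 1·(10578,1453) + (7979,1096)
step 9: (66249, 9100)  from 3·(18557,2549) + (10578,1453)
→ (66249, 9100).  Check: 66249²=4388930001, 53·9100²=4388930000, difference 1.
n=2: (66249,9100)∘(66249,9100) = (66249·66249+53·9100·9100, 66249·9100+9100·66249) = (8777860001,1205731800)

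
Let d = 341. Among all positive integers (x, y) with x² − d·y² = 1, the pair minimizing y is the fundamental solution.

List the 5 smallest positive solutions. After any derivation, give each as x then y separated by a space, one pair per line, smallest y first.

d=341: √d = [18; 2,6,1,8,2,…,6,2,36] (ℓ=14, even), read p_13/q_13
k=0  a_k=18  p_k/q_k = 18/1
…
k=12  a_k=6  p_k/q_k = 4953942/268271
k=13  a_k=2  p_k/q_k = 10626551/575460
(x₁, y₁) = (10626551, 575460);  10626551² − 341·575460² = 1 ✓
k=2:  x_2 = 10626551·10626551+341·575460·575460 = 225847172311201,  y_2 = 10626551·575460+575460·10626551 = 12230310076920
k=3:  x_3 = 10626551·225847172311201+341·575460·12230310076920 = 4799952989541519968951,  y_3 = 10626551·12230310076920+575460·225847172311201 = 259932027556408030380
k=4:  x_4 = 10626551·4799952989541519968951+341·575460·259932027556408030380 = 102013890481930631287980124801,  y_4 = 10626551·259932027556408030380+575460·4799952989541519968951 = 5524361894723138392975161840
k=5:  x_5 = 10626551·102013890481930631287980124801+341·575460·5524361894723138392975161840 = 2168111619829296063734843424848413751,  y_5 = 10626551·5524361894723138392975161840+575460·102013890481930631287980124801 = 117409826833463862093989641643997300

10626551 575460
225847172311201 12230310076920
4799952989541519968951 259932027556408030380
102013890481930631287980124801 5524361894723138392975161840
2168111619829296063734843424848413751 117409826833463862093989641643997300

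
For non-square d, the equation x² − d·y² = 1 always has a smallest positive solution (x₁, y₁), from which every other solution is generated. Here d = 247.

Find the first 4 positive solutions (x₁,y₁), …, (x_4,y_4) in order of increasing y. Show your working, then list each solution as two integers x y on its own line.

85292 5427
14549450527 925759368
2481903468612476 157919736025485
423373021275241155457 26938580249245573872

[15; 1,2,1,1,9,1,9,1,1,2,1,30] for √247; ℓ=12 ⇒ convergent index 11
a_0=15:  p_0=15·1+0=15,  q_0=15·0+1=1
…
a_8=1:  p_8=1·11520+1163=12683,  q_8=1·733+74=807
…
a_10=2:  p_10=2·24203+12683=61089,  q_10=2·1540+807=3887
a_11=1:  p_11=1·61089+24203=85292,  q_11=1·3887+1540=5427
→ (85292, 5427).  Check: 85292²=7274725264, 247·5427²=7274725263, difference 1.
k=2:  x_2 = 85292·85292+247·5427·5427 = 14549450527,  y_2 = 85292·5427+5427·85292 = 925759368
k=3:  x_3 = 85292·14549450527+247·5427·925759368 = 2481903468612476,  y_3 = 85292·925759368+5427·14549450527 = 157919736025485
k=4:  x_4 = 85292·2481903468612476+247·5427·157919736025485 = 423373021275241155457,  y_4 = 85292·157919736025485+5427·2481903468612476 = 26938580249245573872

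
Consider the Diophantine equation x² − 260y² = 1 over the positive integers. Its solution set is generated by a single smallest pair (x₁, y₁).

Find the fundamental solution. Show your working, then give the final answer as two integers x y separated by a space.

[16; 8,32] for √260; ℓ=2 ⇒ convergent index 1
step 0: (16, 1)  from 16·(1,0) + (0,1)
step 1: (129, 8)  from 8·(16,1) + (1,0)
(x₁, y₁) = (129, 8);  129² − 260·8² = 1 ✓

129 8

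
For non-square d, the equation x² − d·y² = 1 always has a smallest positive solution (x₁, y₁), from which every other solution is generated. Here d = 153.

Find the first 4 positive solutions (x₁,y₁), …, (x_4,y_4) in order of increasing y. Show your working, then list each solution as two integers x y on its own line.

√153 = [12; 2,1,2,2,2,1,2,24, …], period ℓ=8 (even) → k=7
a_0=12:  p_0=12·1+0=12,  q_0=12·0+1=1
a_1=2:  p_1=2·12+1=25,  q_1=2·1+0=2
…
a_3=2:  p_3=2·37+25=99,  q_3=2·3+2=8
…
a_5=2:  p_5=2·235+99=569,  q_5=2·19+8=46
a_6=1:  p_6=1·569+235=804,  q_6=1·46+19=65
a_7=2:  p_7=2·804+569=2177,  q_7=2·65+46=176
(x₁, y₁) = (2177, 176);  2177² − 153·176² = 1 ✓
(2177+176√153)^2 = 9478657 + 766304√153
(2177+176√153)^3 = 41270070401 + 3336487440√153
(2177+176√153)^4 = 179689877047297 + 14527065547456√153

2177 176
9478657 766304
41270070401 3336487440
179689877047297 14527065547456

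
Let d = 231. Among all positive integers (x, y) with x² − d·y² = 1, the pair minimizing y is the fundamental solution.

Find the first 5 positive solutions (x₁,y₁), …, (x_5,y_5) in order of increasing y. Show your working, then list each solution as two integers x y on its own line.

76 5
11551 760
1755676 115515
266851201 17557520
40559626876 2668627525

√231 → a₀=15, period (5,30); ℓ=2 even so k=1
a_0=15:  p_0=15·1+0=15,  q_0=15·0+1=1
a_1=5:  p_1=5·15+1=76,  q_1=5·1+0=5
fundamental: x₁=76, y₁=5  (since 5776 − 231·25 = 1)
k=2:  x_2 = 76·76+231·5·5 = 11551,  y_2 = 76·5+5·76 = 760
k=3:  x_3 = 76·11551+231·5·760 = 1755676,  y_3 = 76·760+5·11551 = 115515
k=4:  x_4 = 76·1755676+231·5·115515 = 266851201,  y_4 = 76·115515+5·1755676 = 17557520
k=5:  x_5 = 76·266851201+231·5·17557520 = 40559626876,  y_5 = 76·17557520+5·266851201 = 2668627525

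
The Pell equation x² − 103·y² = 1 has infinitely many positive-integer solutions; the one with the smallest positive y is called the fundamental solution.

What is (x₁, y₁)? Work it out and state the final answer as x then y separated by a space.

√103 → a₀=10, period (6,1,2,1,1,9,1,1,2,1,6,20); ℓ=12 even so k=11
i=0: a=10 ⇒ p=10, q=1
i=1: a=6 ⇒ p=61, q=6
i=2: a=1 ⇒ p=71, q=7
…
i=4: a=1 ⇒ p=274, q=27
i=5: a=1 ⇒ p=477, q=47
i=6: a=9 ⇒ p=4567, q=450
i=7: a=1 ⇒ p=5044, q=497
i=8: a=1 ⇒ p=9611, q=947
i=9: a=2 ⇒ p=24266, q=2391
i=10: a=1 ⇒ p=33877, q=3338
i=11: a=6 ⇒ p=227528, q=22419
→ (227528, 22419).  Check: 227528²=51768990784, 103·22419²=51768990783, difference 1.

227528 22419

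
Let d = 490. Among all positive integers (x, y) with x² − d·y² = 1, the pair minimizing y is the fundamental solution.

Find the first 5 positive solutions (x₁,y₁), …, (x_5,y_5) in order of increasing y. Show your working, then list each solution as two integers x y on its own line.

[22; 7,2,1,4,4,4,1,2,7,44] for √490; ℓ=10 ⇒ convergent index 9
i=0: a=22 ⇒ p=22, q=1
…
i=3: a=1 ⇒ p=487, q=22
i=4: a=4 ⇒ p=2280, q=103
i=5: a=4 ⇒ p=9607, q=434
i=6: a=4 ⇒ p=40708, q=1839
i=7: a=1 ⇒ p=50315, q=2273
i=8: a=2 ⇒ p=141338, q=6385
i=9: a=7 ⇒ p=1039681, q=46968
(x₁, y₁) = (1039681, 46968);  1039681² − 490·46968² = 1 ✓
(x_2, y_2) = (1039681·1039681 + 490·46968·46968, 1039681·46968 + 46968·1039681) = (2161873163521, 97663474416)
(x_3, y_3) = (1039681·2161873163521 + 490·46968·97663474416, 1039681·97663474416 + 46968·2161873163521) = (4495316905044313921, 203077717488555624)
(x_4, y_4) = (1039681·4495316905044313921 + 490·46968·203077717488555624, 1039681·203077717488555624 + 46968·4495316905044313921) = (9347391150304592810234881, 422272088792340335957472)
(x_5, y_5) = (1039681·9347391150304592810234881 + 490·46968·422272088792340335957472, 1039681·422272088792340335957472 + 46968·9347391150304592810234881) = (19436609957075163398170578312001, 878056535095215307939712337240)

1039681 46968
2161873163521 97663474416
4495316905044313921 203077717488555624
9347391150304592810234881 422272088792340335957472
19436609957075163398170578312001 878056535095215307939712337240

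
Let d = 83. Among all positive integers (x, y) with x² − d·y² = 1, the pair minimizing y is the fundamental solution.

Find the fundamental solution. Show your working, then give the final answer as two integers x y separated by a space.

82 9

d=83: √d = [9; 9,18] (ℓ=2, even), read p_1/q_1
i=0: a=9 ⇒ p=9, q=1
i=1: a=9 ⇒ p=82, q=9
(x₁, y₁) = (82, 9);  82² − 83·9² = 1 ✓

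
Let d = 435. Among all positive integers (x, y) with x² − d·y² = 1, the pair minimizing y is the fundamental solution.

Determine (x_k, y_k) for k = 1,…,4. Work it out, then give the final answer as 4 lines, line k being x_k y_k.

[20; 1,5,1,40] for √435; ℓ=4 ⇒ convergent index 3
step 0: (20, 1)  from 20·(1,0) + (0,1)
step 1: (21, 1)  from 1·(20,1) + (1,0)
step 2: (125, 6)  from 5·(21,1) + (20,1)
step 3: (146, 7)  from 1·(125,6) + (21,1)
fundamental: x₁=146, y₁=7  (since 21316 − 435·49 = 1)
(146+7√435)^2 = 42631 + 2044√435
(146+7√435)^3 = 12448106 + 596841√435
(146+7√435)^4 = 3634804321 + 174275528√435

146 7
42631 2044
12448106 596841
3634804321 174275528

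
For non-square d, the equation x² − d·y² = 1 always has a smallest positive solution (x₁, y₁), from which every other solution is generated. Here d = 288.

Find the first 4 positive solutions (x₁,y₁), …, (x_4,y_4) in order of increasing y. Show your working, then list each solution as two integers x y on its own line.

17 1
577 34
19601 1155
665857 39236

d=288: √d = [16; 1,32] (ℓ=2, even), read p_1/q_1
step 0: (16, 1)  from 16·(1,0) + (0,1)
step 1: (17, 1)  from 1·(16,1) + (1,0)
(x₁, y₁) = (17, 1);  17² − 288·1² = 1 ✓
n=2: (17,1)∘(17,1) = (17·17+288·1·1, 17·1+1·17) = (577,34)
n=3: (577,34)∘(17,1) = (17·577+288·1·34, 17·34+1·577) = (19601,1155)
n=4: (19601,1155)∘(17,1) = (17·19601+288·1·1155, 17·1155+1·19601) = (665857,39236)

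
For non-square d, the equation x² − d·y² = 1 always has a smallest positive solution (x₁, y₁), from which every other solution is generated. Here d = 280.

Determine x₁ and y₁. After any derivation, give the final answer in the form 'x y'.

[16; 1,2,1,2,1,32] for √280; ℓ=6 ⇒ convergent index 5
step 0: (16, 1)  from 16·(1,0) + (0,1)
step 1: (17, 1)  from 1·(16,1) + (1,0)
step 2: (50, 3)  from 2·(17,1) + (16,1)
step 3: (67, 4)  from 1·(50,3) + (17,1)
step 4: (184, 11)  from 2·(67,4) + (50,3)
step 5: (251, 15)  from 1·(184,11) + (67,4)
(x₁, y₁) = (251, 15);  251² − 280·15² = 1 ✓

251 15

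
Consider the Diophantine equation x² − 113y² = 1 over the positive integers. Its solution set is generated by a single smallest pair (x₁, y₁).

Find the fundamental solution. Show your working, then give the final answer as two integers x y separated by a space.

1204353 113296

√113 → a₀=10, period (1,1,1,2,2,1,1,1,20); ℓ=9 odd so k=17
i=0: a=10 ⇒ p=10, q=1
…
i=2: a=1 ⇒ p=21, q=2
i=3: a=1 ⇒ p=32, q=3
i=4: a=2 ⇒ p=85, q=8
…
i=6: a=1 ⇒ p=287, q=27
i=7: a=1 ⇒ p=489, q=46
i=8: a=1 ⇒ p=776, q=73
i=9: a=20 ⇒ p=16009, q=1506
i=10: a=1 ⇒ p=16785, q=1579
i=11: a=1 ⇒ p=32794, q=3085
i=12: a=1 ⇒ p=49579, q=4664
i=13: a=2 ⇒ p=131952, q=12413
i=14: a=2 ⇒ p=313483, q=29490
…
i=16: a=1 ⇒ p=758918, q=71393
i=17: a=1 ⇒ p=1204353, q=113296
(x₁, y₁) = (1204353, 113296);  1204353² − 113·113296² = 1 ✓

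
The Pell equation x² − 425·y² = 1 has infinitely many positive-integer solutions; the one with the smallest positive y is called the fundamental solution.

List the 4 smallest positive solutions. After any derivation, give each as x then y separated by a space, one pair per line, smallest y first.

143649 6968
41270070401 2001892464
11856808685922849 575139701115304
3406437421806992601601 165236485849022716128

√425 = [20; 1,1,1,1,1,1,40, …], period ℓ=7 (odd) → k=13
i=0: a=20 ⇒ p=20, q=1
…
i=2: a=1 ⇒ p=41, q=2
…
i=4: a=1 ⇒ p=103, q=5
…
i=6: a=1 ⇒ p=268, q=13
…
i=12: a=1 ⇒ p=88420, q=4289
i=13: a=1 ⇒ p=143649, q=6968
(x₁, y₁) = (143649, 6968);  143649² − 425·6968² = 1 ✓
k=2:  x_2 = 143649·143649+425·6968·6968 = 41270070401,  y_2 = 143649·6968+6968·143649 = 2001892464
k=3:  x_3 = 143649·41270070401+425·6968·2001892464 = 11856808685922849,  y_3 = 143649·2001892464+6968·41270070401 = 575139701115304
k=4:  x_4 = 143649·11856808685922849+425·6968·575139701115304 = 3406437421806992601601,  y_4 = 143649·575139701115304+6968·11856808685922849 = 165236485849022716128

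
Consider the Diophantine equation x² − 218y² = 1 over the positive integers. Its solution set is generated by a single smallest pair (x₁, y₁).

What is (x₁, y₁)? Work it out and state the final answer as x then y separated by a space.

√218 → a₀=14, period (1,3,3,1,28); ℓ=5 odd so k=9
i=0: a=14 ⇒ p=14, q=1
i=1: a=1 ⇒ p=15, q=1
…
i=8: a=3 ⇒ p=96370, q=6527
i=9: a=1 ⇒ p=126003, q=8534
(x₁, y₁) = (126003, 8534);  126003² − 218·8534² = 1 ✓

126003 8534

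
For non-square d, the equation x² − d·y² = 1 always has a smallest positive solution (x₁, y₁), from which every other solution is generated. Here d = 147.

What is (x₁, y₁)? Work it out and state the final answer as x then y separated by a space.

97 8

√147 → a₀=12, period (8,24); ℓ=2 even so k=1
step 0: (12, 1)  from 12·(1,0) + (0,1)
step 1: (97, 8)  from 8·(12,1) + (1,0)
fundamental: x₁=97, y₁=8  (since 9409 − 147·64 = 1)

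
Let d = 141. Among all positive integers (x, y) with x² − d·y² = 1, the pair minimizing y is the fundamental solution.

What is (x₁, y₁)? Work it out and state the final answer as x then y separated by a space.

[11; 1,6,1,22] for √141; ℓ=4 ⇒ convergent index 3
a_0=11:  p_0=11·1+0=11,  q_0=11·0+1=1
…
a_2=6:  p_2=6·12+11=83,  q_2=6·1+1=7
a_3=1:  p_3=1·83+12=95,  q_3=1·7+1=8
fundamental: x₁=95, y₁=8  (since 9025 − 141·64 = 1)

95 8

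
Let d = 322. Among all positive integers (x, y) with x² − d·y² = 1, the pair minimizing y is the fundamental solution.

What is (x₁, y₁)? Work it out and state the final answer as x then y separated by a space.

√322 → a₀=17, period (1,16,1,34); ℓ=4 even so k=3
step 0: (17, 1)  from 17·(1,0) + (0,1)
…
step 2: (305, 17)  from 16·(18,1) + (17,1)
step 3: (323, 18)  from 1·(305,17) + (18,1)
fundamental: x₁=323, y₁=18  (since 104329 − 322·324 = 1)

323 18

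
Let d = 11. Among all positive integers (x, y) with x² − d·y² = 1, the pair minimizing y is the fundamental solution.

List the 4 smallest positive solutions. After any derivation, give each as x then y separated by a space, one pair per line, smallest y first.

10 3
199 60
3970 1197
79201 23880

√11 = [3; 3,6, …], period ℓ=2 (even) → k=1
k=0  a_k=3  p_k/q_k = 3/1
k=1  a_k=3  p_k/q_k = 10/3
fundamental: x₁=10, y₁=3  (since 100 − 11·9 = 1)
n=2: (10,3)∘(10,3) = (10·10+11·3·3, 10·3+3·10) = (199,60)
n=3: (199,60)∘(10,3) = (10·199+11·3·60, 10·60+3·199) = (3970,1197)
n=4: (3970,1197)∘(10,3) = (10·3970+11·3·1197, 10·1197+3·3970) = (79201,23880)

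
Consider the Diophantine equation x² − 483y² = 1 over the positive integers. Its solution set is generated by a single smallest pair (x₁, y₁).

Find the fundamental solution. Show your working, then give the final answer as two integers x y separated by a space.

[21; 1,42] for √483; ℓ=2 ⇒ convergent index 1
step 0: (21, 1)  from 21·(1,0) + (0,1)
step 1: (22, 1)  from 1·(21,1) + (1,0)
(x₁, y₁) = (22, 1);  22² − 483·1² = 1 ✓

22 1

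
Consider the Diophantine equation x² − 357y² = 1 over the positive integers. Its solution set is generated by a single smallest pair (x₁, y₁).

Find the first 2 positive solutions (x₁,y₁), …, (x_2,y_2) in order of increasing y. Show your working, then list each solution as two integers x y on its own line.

√357 = [18; 1,8,2,8,1,36, …], period ℓ=6 (even) → k=5
k=0  a_k=18  p_k/q_k = 18/1
k=1  a_k=1  p_k/q_k = 19/1
…
k=3  a_k=2  p_k/q_k = 359/19
k=4  a_k=8  p_k/q_k = 3042/161
k=5  a_k=1  p_k/q_k = 3401/180
fundamental: x₁=3401, y₁=180  (since 11566801 − 357·32400 = 1)
k=2:  x_2 = 3401·3401+357·180·180 = 23133601,  y_2 = 3401·180+180·3401 = 1224360

3401 180
23133601 1224360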